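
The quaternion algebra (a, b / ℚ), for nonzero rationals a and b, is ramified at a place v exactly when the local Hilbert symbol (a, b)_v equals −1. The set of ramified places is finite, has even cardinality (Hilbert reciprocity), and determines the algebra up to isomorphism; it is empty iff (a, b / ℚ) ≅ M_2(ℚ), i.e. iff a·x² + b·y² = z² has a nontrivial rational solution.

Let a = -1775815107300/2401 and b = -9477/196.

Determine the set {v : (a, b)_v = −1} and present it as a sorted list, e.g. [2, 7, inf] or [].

[2, 3, 37, inf]

Mod squares: a ≡ -1297257, b ≡ -13. Check v ∈ {∞, 2, 3, 5, 7, 13, 29, 31, 37}.
v=29: a=29^1·(≡18), b=29^0·(≡24) mod 29; (18|29)=-1, (24|29)=+1; (−1)^{1·0·14}·(-1)^0·(+1)^1 = +1.
v=∞: -1297257 < 0 and -13 < 0  ⇒  (a,b)_∞ = -1.
v=31: a=31^1·(≡27), b=31^0·(≡4) mod 31; (27|31)=-1, (4|31)=+1; (−1)^{1·0·15}·(-1)^0·(+1)^1 = +1.
v=37: a=37^1·(≡5), b=37^0·(≡13) mod 37; (5|37)=-1, (13|37)=-1; (−1)^{1·0·18}·(-1)^0·(-1)^1 = -1.
v=7: a=7^-4·(≡4), b=7^-2·(≡2) mod 7; (4|7)=+1, (2|7)=+1; (−1)^{-4·-2·3}·(+1)^-2·(+1)^-4 = +1.
v=13: a=13^3·(≡10), b=13^1·(≡12) mod 13; (10|13)=+1, (12|13)=+1; (−1)^{3·1·6}·(+1)^1·(+1)^3 = +1.
v=3: a=3^5·(≡1), b=3^6·(≡2) mod 3; (1|3)=+1, (2|3)=-1; (−1)^{5·6·1}·(+1)^6·(-1)^5 = -1.
v=5: a=5^2·(≡3), b=5^0·(≡3) mod 5; (3|5)=-1, (3|5)=-1; (−1)^{2·0·2}·(-1)^0·(-1)^2 = +1.
v=2: v_2(a)=2, v_2(b)=-2; units ≡ 7, 3 (mod 8); ε·ε+αω+βω = 1·1+2·1+-2·0 ≡ 1  ⇒  (a,b)_2 = -1.
(-1297257, -13 / ℚ) ramifies at {2, 3, 37, ∞}: a division algebra.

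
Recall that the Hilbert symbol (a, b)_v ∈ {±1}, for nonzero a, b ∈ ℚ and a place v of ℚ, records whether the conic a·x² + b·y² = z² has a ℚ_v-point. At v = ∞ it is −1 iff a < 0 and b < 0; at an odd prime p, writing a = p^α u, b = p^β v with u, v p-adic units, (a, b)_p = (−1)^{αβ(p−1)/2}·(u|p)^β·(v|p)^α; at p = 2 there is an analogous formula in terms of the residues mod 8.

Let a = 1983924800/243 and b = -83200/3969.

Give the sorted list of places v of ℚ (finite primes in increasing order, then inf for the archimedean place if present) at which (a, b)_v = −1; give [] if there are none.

[2, 3, 13, 23]

Mod squares: a ≡ 22011, b ≡ -13. Check v ∈ {∞, 2, 3, 5, 7, 11, 13, 23, 29}.
v=29: a=29^1·(≡5), b=29^0·(≡7) mod 29; (5|29)=+1, (7|29)=+1; (−1)^{1·0·14}·(+1)^0·(+1)^1 = +1.
v=23: a=23^1·(≡22), b=23^0·(≡17) mod 23; (22|23)=-1, (17|23)=-1; (−1)^{1·0·11}·(-1)^0·(-1)^1 = -1.
v=13: a=13^2·(≡2), b=13^1·(≡12) mod 13; (2|13)=-1, (12|13)=+1; (−1)^{2·1·6}·(-1)^1·(+1)^2 = -1.
v=11: a=11^1·(≡8), b=11^0·(≡9) mod 11; (8|11)=-1, (9|11)=+1; (−1)^{1·0·5}·(-1)^0·(+1)^1 = +1.
v=3: a=3^-5·(≡2), b=3^-4·(≡2) mod 3; (2|3)=-1, (2|3)=-1; (−1)^{-5·-4·1}·(-1)^-4·(-1)^-5 = -1.
v=7: a=7^0·(≡5), b=7^-2·(≡4) mod 7; (5|7)=-1, (4|7)=+1; (−1)^{0·-2·3}·(-1)^-2·(+1)^0 = +1.
v=5: a=5^2·(≡4), b=5^2·(≡3) mod 5; (4|5)=+1, (3|5)=-1; (−1)^{2·2·2}·(+1)^2·(-1)^2 = +1.
v=∞: 22011 > 0 and -13 < 0  ⇒  (a,b)_∞ = +1.
v=2: v_2(a)=6, v_2(b)=8; units ≡ 3, 3 (mod 8); ε·ε+αω+βω = 1·1+6·1+8·1 ≡ 1  ⇒  (a,b)_2 = -1.
(22011, -13 / ℚ) ramifies at {2, 3, 13, 23}: a division algebra.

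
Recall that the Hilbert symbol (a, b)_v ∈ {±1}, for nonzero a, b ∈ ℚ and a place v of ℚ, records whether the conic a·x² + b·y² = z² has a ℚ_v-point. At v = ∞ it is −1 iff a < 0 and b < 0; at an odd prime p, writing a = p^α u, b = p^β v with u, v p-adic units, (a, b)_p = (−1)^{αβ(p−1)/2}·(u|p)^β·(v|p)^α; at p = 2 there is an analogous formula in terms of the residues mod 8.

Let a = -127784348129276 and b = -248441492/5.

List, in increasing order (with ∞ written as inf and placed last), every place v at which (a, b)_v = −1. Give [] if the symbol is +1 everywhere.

Mod squares: a ≡ -551, b ≡ -2185. Check v ∈ {∞, 2, 5, 13, 19, 23, 29}.
v=23: a=23^2·(≡18), b=23^1·(≡20) mod 23; (18|23)=+1, (20|23)=-1; (−1)^{2·1·11}·(+1)^1·(-1)^2 = +1.
v=∞: -551 < 0 and -2185 < 0  ⇒  (a,b)_∞ = -1.
v=29: a=29^3·(≡21), b=29^2·(≡8) mod 29; (21|29)=-1, (8|29)=-1; (−1)^{3·2·14}·(-1)^2·(-1)^3 = -1.
v=19: a=19^5·(≡11), b=19^1·(≡13) mod 19; (11|19)=+1, (13|19)=-1; (−1)^{5·1·9}·(+1)^1·(-1)^5 = +1.
v=13: a=13^0·(≡6), b=13^2·(≡10) mod 13; (6|13)=-1, (10|13)=+1; (−1)^{0·2·6}·(-1)^2·(+1)^0 = +1.
v=2: v_2(a)=2, v_2(b)=2; units ≡ 1, 7 (mod 8); ε·ε+αω+βω = 0·1+2·0+2·0 ≡ 0  ⇒  (a,b)_2 = +1.
v=5: a=5^0·(≡4), b=5^-1·(≡3) mod 5; (4|5)=+1, (3|5)=-1; (−1)^{0·-1·2}·(+1)^-1·(-1)^0 = +1.
(-551, -2185 / ℚ) ramifies at {29, ∞}: a division algebra.

[29, inf]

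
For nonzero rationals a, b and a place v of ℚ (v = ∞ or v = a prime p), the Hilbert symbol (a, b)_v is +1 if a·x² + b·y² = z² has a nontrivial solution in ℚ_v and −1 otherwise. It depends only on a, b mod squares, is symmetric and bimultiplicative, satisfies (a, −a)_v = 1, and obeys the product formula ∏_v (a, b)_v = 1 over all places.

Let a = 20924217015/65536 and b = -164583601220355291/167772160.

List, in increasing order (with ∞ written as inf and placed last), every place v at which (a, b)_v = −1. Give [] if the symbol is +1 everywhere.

(a, b) ≡ (15, -510) mod (ℚ^×)²; places V = {2, 3, 5, 13, 17, ∞}.
(a,b)_17: α=2, u≡2; β=3, v≡9 (mod 17); (2|17)=+1, (9|17)=+1; sign (−1)^0·+1^3·+1^2 = +1.
(a,b)_5: α=1, u≡3; β=-1, v≡2 (mod 5); (3|5)=-1, (2|5)=-1; sign (−1)^0·-1^-1·-1^1 = +1.
(a,b)_∞: sgn(15)=+, sgn(-510)=−, so +1.
(a,b)_2: α=-16, β=-25; u≡7, v≡1 (mod 8); ε(u)ε(v)=1·0, αω(v)=-16·0, βω(u)=-25·0; sum ≡ 0  ⇒  +1.
(a,b)_3: α=1, u≡2; β=5, v≡1 (mod 3); (2|3)=-1, (1|3)=+1; sign (−1)^1·-1^5·+1^1 = +1.
(a,b)_13: α=6, u≡2; β=10, v≡10 (mod 13); (2|13)=-1, (10|13)=+1; sign (−1)^0·-1^10·+1^6 = +1.
Every local symbol is +1, so the conic 15·x² + -510·y² = z² has ℚ_v-points for all v and hence a ℚ-point; (a, b / ℚ) ≅ M_2(ℚ).

[]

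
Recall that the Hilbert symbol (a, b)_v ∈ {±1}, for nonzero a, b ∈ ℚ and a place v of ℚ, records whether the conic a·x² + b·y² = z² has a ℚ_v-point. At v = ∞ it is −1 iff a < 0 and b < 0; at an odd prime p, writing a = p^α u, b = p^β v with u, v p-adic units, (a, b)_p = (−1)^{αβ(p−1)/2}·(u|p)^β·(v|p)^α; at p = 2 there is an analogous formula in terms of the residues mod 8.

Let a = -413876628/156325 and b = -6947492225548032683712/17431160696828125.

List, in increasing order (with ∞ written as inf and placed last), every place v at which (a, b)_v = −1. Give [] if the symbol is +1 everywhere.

(a, b) ≡ (-43401, -6919) mod (ℚ^×)²; places V = {2, 3, 5, 11, 13, 17, 19, 23, 37, ∞}.
(a,b)_19: α=0, u≡12; β=-4, v≡16 (mod 19); (12|19)=-1, (16|19)=+1; sign (−1)^0·-1^-4·+1^0 = +1.
(a,b)_3: α=7, u≡2; β=22, v≡2 (mod 3); (2|3)=-1, (2|3)=-1; sign (−1)^0·-1^22·-1^7 = -1.
(a,b)_∞: sgn(-43401)=−, sgn(-6919)=−, so -1.
(a,b)_11: α=2, u≡1; β=3, v≡1 (mod 11); (1|11)=+1, (1|11)=+1; sign (−1)^0·+1^3·+1^2 = +1.
(a,b)_17: α=1, u≡5; β=3, v≡13 (mod 17); (5|17)=-1, (13|17)=+1; sign (−1)^0·-1^3·+1^1 = -1.
(a,b)_37: α=-1, u≡1; β=-3, v≡32 (mod 37); (1|37)=+1, (32|37)=-1; sign (−1)^0·+1^-3·-1^-1 = -1.
(a,b)_5: α=-2, u≡4; β=-6, v≡4 (mod 5); (4|5)=+1, (4|5)=+1; sign (−1)^0·+1^-6·+1^-2 = +1.
(a,b)_23: α=1, u≡21; β=2, v≡2 (mod 23); (21|23)=-1, (2|23)=+1; sign (−1)^0·-1^2·+1^1 = +1.
(a,b)_2: α=2, β=6; u≡7, v≡1 (mod 8); ε(u)ε(v)=1·0, αω(v)=2·0, βω(u)=6·0; sum ≡ 0  ⇒  +1.
(a,b)_13: α=-2, u≡2; β=-2, v≡3 (mod 13); (2|13)=-1, (3|13)=+1; sign (−1)^0·-1^-2·+1^-2 = +1.
(-43401, -6919 / ℚ) ramifies at {3, 17, 37, ∞}: a division algebra.

[3, 17, 37, inf]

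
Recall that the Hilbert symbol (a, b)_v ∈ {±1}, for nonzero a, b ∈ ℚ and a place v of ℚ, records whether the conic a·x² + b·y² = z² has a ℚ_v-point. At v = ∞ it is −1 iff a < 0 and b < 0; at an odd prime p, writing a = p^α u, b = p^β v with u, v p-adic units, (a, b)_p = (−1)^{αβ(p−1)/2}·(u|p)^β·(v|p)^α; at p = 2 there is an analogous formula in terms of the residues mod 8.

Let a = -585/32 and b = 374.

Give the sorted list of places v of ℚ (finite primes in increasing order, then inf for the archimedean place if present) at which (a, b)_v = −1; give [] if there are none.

[11, 17]

(a, b) ≡ (-130, 374) mod (ℚ^×)²; places V = {2, 3, 5, 11, 13, 17, ∞}.
(a,b)_2: α=-5, β=1; u≡7, v≡3 (mod 8); ε(u)ε(v)=1·1, αω(v)=-5·1, βω(u)=1·0; sum ≡ 0  ⇒  +1.
(a,b)_17: α=0, u≡12; β=1, v≡5 (mod 17); (12|17)=-1, (5|17)=-1; sign (−1)^0·-1^1·-1^0 = -1.
(a,b)_11: α=0, u≡2; β=1, v≡1 (mod 11); (2|11)=-1, (1|11)=+1; sign (−1)^0·-1^1·+1^0 = -1.
(a,b)_3: α=2, u≡2; β=0, v≡2 (mod 3); (2|3)=-1, (2|3)=-1; sign (−1)^0·-1^0·-1^2 = +1.
(a,b)_∞: sgn(-130)=−, sgn(374)=+, so +1.
(a,b)_5: α=1, u≡4; β=0, v≡4 (mod 5); (4|5)=+1, (4|5)=+1; sign (−1)^0·+1^0·+1^1 = +1.
(a,b)_13: α=1, u≡12; β=0, v≡10 (mod 13); (12|13)=+1, (10|13)=+1; sign (−1)^0·+1^0·+1^1 = +1.
|Ram(-130, 374)| = 2, even; anisotropic at {11, 17}.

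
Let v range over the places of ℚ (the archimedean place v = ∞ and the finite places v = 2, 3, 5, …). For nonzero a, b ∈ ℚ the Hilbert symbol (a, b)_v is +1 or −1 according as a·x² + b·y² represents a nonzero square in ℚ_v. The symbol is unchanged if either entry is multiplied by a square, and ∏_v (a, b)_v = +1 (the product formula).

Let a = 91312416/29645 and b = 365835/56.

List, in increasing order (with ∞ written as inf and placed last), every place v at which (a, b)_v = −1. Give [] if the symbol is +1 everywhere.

Mod squares: a ≡ 3770, b ≡ 6090. Check v ∈ {∞, 2, 3, 5, 7, 11, 13, 29}.
v=3: a=3^2·(≡2), b=3^1·(≡2) mod 3; (2|3)=-1, (2|3)=-1; (−1)^{2·1·1}·(-1)^1·(-1)^2 = -1.
v=11: a=11^-2·(≡10), b=11^0·(≡8) mod 11; (10|11)=-1, (8|11)=-1; (−1)^{-2·0·5}·(-1)^0·(-1)^-2 = +1.
v=5: a=5^-1·(≡4), b=5^1·(≡2) mod 5; (4|5)=+1, (2|5)=-1; (−1)^{-1·1·2}·(+1)^1·(-1)^-1 = -1.
v=2: v_2(a)=5, v_2(b)=-3; units ≡ 5, 5 (mod 8); ε·ε+αω+βω = 0·0+5·1+-3·1 ≡ 0  ⇒  (a,b)_2 = +1.
v=7: a=7^-2·(≡2), b=7^-1·(≡1) mod 7; (2|7)=+1, (1|7)=+1; (−1)^{-2·-1·3}·(+1)^-1·(+1)^-2 = +1.
v=∞: 3770 > 0 and 6090 > 0  ⇒  (a,b)_∞ = +1.
v=13: a=13^1·(≡3), b=13^0·(≡7) mod 13; (3|13)=+1, (7|13)=-1; (−1)^{1·0·6}·(+1)^0·(-1)^1 = -1.
v=29: a=29^3·(≡17), b=29^3·(≡7) mod 29; (17|29)=-1, (7|29)=+1; (−1)^{3·3·14}·(-1)^3·(+1)^3 = -1.
(3770, 6090 / ℚ) ramifies at {3, 5, 13, 29}: a division algebra.

[3, 5, 13, 29]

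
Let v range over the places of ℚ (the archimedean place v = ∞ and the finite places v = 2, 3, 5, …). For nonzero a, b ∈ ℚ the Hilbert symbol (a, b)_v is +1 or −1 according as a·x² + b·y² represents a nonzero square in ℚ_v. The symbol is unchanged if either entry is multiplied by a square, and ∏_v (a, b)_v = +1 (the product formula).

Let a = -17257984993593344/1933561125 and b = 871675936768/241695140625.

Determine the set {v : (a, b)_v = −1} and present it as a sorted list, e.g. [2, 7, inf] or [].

Mod squares: a ≡ -170170, b ≡ 13. Check v ∈ {∞, 2, 3, 5, 7, 11, 13, 17, 19, 23}.
v=7: a=7^3·(≡1), b=7^2·(≡5) mod 7; (1|7)=+1, (5|7)=-1; (−1)^{3·2·3}·(+1)^2·(-1)^3 = -1.
v=∞: -170170 < 0 and 13 > 0  ⇒  (a,b)_∞ = +1.
v=11: a=11^3·(≡8), b=11^0·(≡8) mod 11; (8|11)=-1, (8|11)=-1; (−1)^{3·0·5}·(-1)^0·(-1)^3 = -1.
v=19: a=19^-2·(≡14), b=19^-2·(≡18) mod 19; (14|19)=-1, (18|19)=-1; (−1)^{-2·-2·9}·(-1)^-2·(-1)^-2 = +1.
v=5: a=5^-3·(≡4), b=5^-6·(≡2) mod 5; (4|5)=+1, (2|5)=-1; (−1)^{-3·-6·2}·(+1)^-6·(-1)^-3 = -1.
v=17: a=17^5·(≡6), b=17^4·(≡9) mod 17; (6|17)=-1, (9|17)=+1; (−1)^{5·4·8}·(-1)^4·(+1)^5 = +1.
v=3: a=3^-4·(≡2), b=3^-4·(≡1) mod 3; (2|3)=-1, (1|3)=+1; (−1)^{-4·-4·1}·(-1)^-4·(+1)^-4 = +1.
v=23: a=23^-2·(≡10), b=23^-2·(≡16) mod 23; (10|23)=-1, (16|23)=+1; (−1)^{-2·-2·11}·(-1)^-2·(+1)^-2 = +1.
v=2: v_2(a)=11, v_2(b)=14; units ≡ 3, 5 (mod 8); ε·ε+αω+βω = 1·0+11·1+14·1 ≡ 1  ⇒  (a,b)_2 = -1.
v=13: a=13^1·(≡9), b=13^1·(≡3) mod 13; (9|13)=+1, (3|13)=+1; (−1)^{1·1·6}·(+1)^1·(+1)^1 = +1.
Ram(-170170, 13) = {2, 5, 7, 11}; no ℚ_2-point on the conic.

[2, 5, 7, 11]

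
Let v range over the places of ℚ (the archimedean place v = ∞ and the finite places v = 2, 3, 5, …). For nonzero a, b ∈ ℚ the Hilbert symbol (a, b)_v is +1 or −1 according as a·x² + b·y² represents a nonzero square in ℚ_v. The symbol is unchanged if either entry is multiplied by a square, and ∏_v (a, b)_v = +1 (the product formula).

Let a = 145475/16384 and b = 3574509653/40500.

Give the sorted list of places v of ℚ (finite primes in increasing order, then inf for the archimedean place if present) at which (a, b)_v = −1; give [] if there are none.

(a, b) ≡ (11, 13585) mod (ℚ^×)²; places V = {2, 3, 5, 11, 13, 19, 23, 31, 37, ∞}.
(a,b)_3: α=0, u≡2; β=-4, v≡1 (mod 3); (2|3)=-1, (1|3)=+1; sign (−1)^0·-1^-4·+1^0 = +1.
(a,b)_11: α=1, u≡5; β=1, v≡5 (mod 11); (5|11)=+1, (5|11)=+1; sign (−1)^1·+1^1·+1^1 = -1.
(a,b)_37: α=0, u≡33; β=2, v≡6 (mod 37); (33|37)=+1, (6|37)=-1; sign (−1)^0·+1^2·-1^0 = +1.
(a,b)_19: α=0, u≡5; β=1, v≡10 (mod 19); (5|19)=+1, (10|19)=-1; sign (−1)^0·+1^1·-1^0 = +1.
(a,b)_23: α=2, u≡20; β=0, v≡14 (mod 23); (20|23)=-1, (14|23)=-1; sign (−1)^0·-1^0·-1^2 = +1.
(a,b)_2: α=-14, β=-2; u≡3, v≡1 (mod 8); ε(u)ε(v)=1·0, αω(v)=-14·0, βω(u)=-2·1; sum ≡ 0  ⇒  +1.
(a,b)_∞: sgn(11)=+, sgn(13585)=+, so +1.
(a,b)_5: α=2, u≡1; β=-3, v≡2 (mod 5); (1|5)=+1, (2|5)=-1; sign (−1)^0·+1^-3·-1^2 = +1.
(a,b)_13: α=0, u≡11; β=1, v≡7 (mod 13); (11|13)=-1, (7|13)=-1; sign (−1)^0·-1^1·-1^0 = -1.
(a,b)_31: α=0, u≡15; β=2, v≡16 (mod 31); (15|31)=-1, (16|31)=+1; sign (−1)^0·-1^2·+1^0 = +1.
|Ram(11, 13585)| = 2, even; anisotropic at {11, 13}.

[11, 13]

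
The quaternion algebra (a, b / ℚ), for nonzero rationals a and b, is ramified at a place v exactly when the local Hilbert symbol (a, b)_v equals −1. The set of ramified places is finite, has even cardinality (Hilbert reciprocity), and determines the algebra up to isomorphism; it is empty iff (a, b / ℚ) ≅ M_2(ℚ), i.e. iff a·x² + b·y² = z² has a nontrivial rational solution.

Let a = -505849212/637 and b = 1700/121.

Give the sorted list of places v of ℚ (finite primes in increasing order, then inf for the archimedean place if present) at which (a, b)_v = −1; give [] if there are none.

(a, b) ≡ (-167739, 17) mod (ℚ^×)²; places V = {2, 3, 5, 7, 11, 13, 17, 23, ∞}.
(a,b)_5: α=0, u≡4; β=2, v≡3 (mod 5); (4|5)=+1, (3|5)=-1; sign (−1)^0·+1^2·-1^0 = +1.
(a,b)_2: α=2, β=2; u≡5, v≡1 (mod 8); ε(u)ε(v)=0·0, αω(v)=2·0, βω(u)=2·1; sum ≡ 0  ⇒  +1.
(a,b)_13: α=-1, u≡8; β=0, v≡9 (mod 13); (8|13)=-1, (9|13)=+1; sign (−1)^0·-1^0·+1^-1 = +1.
(a,b)_17: α=1, u≡10; β=1, v≡16 (mod 17); (10|17)=-1, (16|17)=+1; sign (−1)^0·-1^1·+1^1 = -1.
(a,b)_11: α=3, u≡2; β=-2, v≡6 (mod 11); (2|11)=-1, (6|11)=-1; sign (−1)^0·-1^-2·-1^3 = -1.
(a,b)_∞: sgn(-167739)=−, sgn(17)=+, so +1.
(a,b)_23: α=1, u≡22; β=0, v≡15 (mod 23); (22|23)=-1, (15|23)=-1; sign (−1)^0·-1^0·-1^1 = -1.
(a,b)_7: α=-2, u≡1; β=0, v≡3 (mod 7); (1|7)=+1, (3|7)=-1; sign (−1)^0·+1^0·-1^-2 = +1.
(a,b)_3: α=5, u≡1; β=0, v≡2 (mod 3); (1|3)=+1, (2|3)=-1; sign (−1)^0·+1^0·-1^5 = -1.
|Ram(-167739, 17)| = 4, even; anisotropic at {3, 11, 17, 23}.

[3, 11, 17, 23]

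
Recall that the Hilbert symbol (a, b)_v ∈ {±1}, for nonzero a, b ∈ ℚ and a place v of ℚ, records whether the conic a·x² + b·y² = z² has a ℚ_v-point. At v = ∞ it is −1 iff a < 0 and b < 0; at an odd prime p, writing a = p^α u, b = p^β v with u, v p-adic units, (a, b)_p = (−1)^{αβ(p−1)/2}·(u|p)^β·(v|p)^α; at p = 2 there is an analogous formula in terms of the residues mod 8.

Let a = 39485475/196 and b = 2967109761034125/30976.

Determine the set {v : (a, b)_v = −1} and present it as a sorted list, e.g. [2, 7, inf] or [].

(a, b) ≡ (19499, 17543365) mod (ℚ^×)²; places V = {2, 3, 5, 7, 11, 17, 19, 23, 31, 37, ∞}.
(a,b)_31: α=1, u≡9; β=1, v≡7 (mod 31); (9|31)=+1, (7|31)=+1; sign (−1)^1·+1^1·+1^1 = -1.
(a,b)_5: α=2, u≡4; β=3, v≡3 (mod 5); (4|5)=+1, (3|5)=-1; sign (−1)^0·+1^3·-1^2 = +1.
(a,b)_7: α=-2, u≡2; β=1, v≡6 (mod 7); (2|7)=+1, (6|7)=-1; sign (−1)^0·+1^1·-1^-2 = +1.
(a,b)_∞: sgn(19499)=+, sgn(17543365)=+, so +1.
(a,b)_19: α=0, u≡6; β=1, v≡6 (mod 19); (6|19)=+1, (6|19)=+1; sign (−1)^0·+1^1·+1^0 = +1.
(a,b)_17: α=1, u≡15; β=4, v≡11 (mod 17); (15|17)=+1, (11|17)=-1; sign (−1)^0·+1^4·-1^1 = -1.
(a,b)_11: α=0, u≡2; β=-2, v≡1 (mod 11); (2|11)=-1, (1|11)=+1; sign (−1)^0·-1^-2·+1^0 = +1.
(a,b)_37: α=1, u≡12; β=1, v≡34 (mod 37); (12|37)=+1, (34|37)=+1; sign (−1)^0·+1^1·+1^1 = +1.
(a,b)_23: α=0, u≡13; β=1, v≡18 (mod 23); (13|23)=+1, (18|23)=+1; sign (−1)^0·+1^1·+1^0 = +1.
(a,b)_3: α=4, u≡2; β=4, v≡1 (mod 3); (2|3)=-1, (1|3)=+1; sign (−1)^0·-1^4·+1^4 = +1.
(a,b)_2: α=-2, β=-8; u≡3, v≡5 (mod 8); ε(u)ε(v)=1·0, αω(v)=-2·1, βω(u)=-8·1; sum ≡ 0  ⇒  +1.
|Ram(19499, 17543365)| = 2, even; anisotropic at {17, 31}.

[17, 31]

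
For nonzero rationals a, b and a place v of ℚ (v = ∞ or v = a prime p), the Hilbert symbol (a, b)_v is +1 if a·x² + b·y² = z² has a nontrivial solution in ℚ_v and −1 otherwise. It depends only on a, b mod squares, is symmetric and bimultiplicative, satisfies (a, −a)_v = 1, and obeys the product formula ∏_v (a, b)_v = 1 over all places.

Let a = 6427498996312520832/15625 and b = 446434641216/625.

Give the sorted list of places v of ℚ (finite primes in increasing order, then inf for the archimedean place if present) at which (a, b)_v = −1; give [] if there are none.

Mod squares: a ≡ 1938, b ≡ 7429. Check v ∈ {∞, 2, 3, 5, 17, 19, 23}.
v=19: a=19^5·(≡16), b=19^3·(≡1) mod 19; (16|19)=+1, (1|19)=+1; (−1)^{5·3·9}·(+1)^3·(+1)^5 = -1.
v=2: v_2(a)=7, v_2(b)=6; units ≡ 1, 5 (mod 8); ε·ε+αω+βω = 0·0+7·1+6·0 ≡ 1  ⇒  (a,b)_2 = -1.
v=3: a=3^3·(≡1), b=3^2·(≡1) mod 3; (1|3)=+1, (1|3)=+1; (−1)^{3·2·1}·(+1)^2·(+1)^3 = +1.
v=∞: 1938 > 0 and 7429 > 0  ⇒  (a,b)_∞ = +1.
v=17: a=17^5·(≡7), b=17^3·(≡7) mod 17; (7|17)=-1, (7|17)=-1; (−1)^{5·3·8}·(-1)^3·(-1)^5 = +1.
v=23: a=23^2·(≡18), b=23^1·(≡6) mod 23; (18|23)=+1, (6|23)=+1; (−1)^{2·1·11}·(+1)^1·(+1)^2 = +1.
v=5: a=5^-6·(≡2), b=5^-4·(≡1) mod 5; (2|5)=-1, (1|5)=+1; (−1)^{-6·-4·2}·(-1)^-4·(+1)^-6 = +1.
Ram(1938, 7429) = {2, 19}; no ℚ_2-point on the conic.

[2, 19]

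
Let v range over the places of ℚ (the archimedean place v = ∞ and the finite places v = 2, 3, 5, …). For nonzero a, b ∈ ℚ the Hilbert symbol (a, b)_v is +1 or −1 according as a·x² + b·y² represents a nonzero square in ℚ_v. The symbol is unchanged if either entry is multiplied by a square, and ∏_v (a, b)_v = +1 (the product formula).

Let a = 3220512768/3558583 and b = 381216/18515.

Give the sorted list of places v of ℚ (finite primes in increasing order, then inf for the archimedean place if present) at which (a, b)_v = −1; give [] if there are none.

(a, b) ≡ (14, 2310) mod (ℚ^×)²; places V = {2, 3, 5, 7, 11, 19, 23, 31, ∞}.
(a,b)_19: α=2, u≡13; β=2, v≡16 (mod 19); (13|19)=-1, (16|19)=+1; sign (−1)^0·-1^2·+1^2 = +1.
(a,b)_31: α=-2, u≡28; β=0, v≡5 (mod 31); (28|31)=+1, (5|31)=+1; sign (−1)^0·+1^0·+1^-2 = +1.
(a,b)_∞: sgn(14)=+, sgn(2310)=+, so +1.
(a,b)_3: α=2, u≡2; β=1, v≡2 (mod 3); (2|3)=-1, (2|3)=-1; sign (−1)^0·-1^1·-1^2 = -1.
(a,b)_11: α=2, u≡9; β=1, v≡3 (mod 11); (9|11)=+1, (3|11)=+1; sign (−1)^0·+1^1·+1^2 = +1.
(a,b)_7: α=-1, u≡4; β=-1, v≡4 (mod 7); (4|7)=+1, (4|7)=+1; sign (−1)^1·+1^-1·+1^-1 = -1.
(a,b)_2: α=13, β=5; u≡7, v≡3 (mod 8); ε(u)ε(v)=1·1, αω(v)=13·1, βω(u)=5·0; sum ≡ 0  ⇒  +1.
(a,b)_5: α=0, u≡1; β=-1, v≡2 (mod 5); (1|5)=+1, (2|5)=-1; sign (−1)^0·+1^-1·-1^0 = +1.
(a,b)_23: α=-2, u≡11; β=-2, v≡5 (mod 23); (11|23)=-1, (5|23)=-1; sign (−1)^0·-1^-2·-1^-2 = +1.
(14, 2310 / ℚ) ramifies at {3, 7}: a division algebra.

[3, 7]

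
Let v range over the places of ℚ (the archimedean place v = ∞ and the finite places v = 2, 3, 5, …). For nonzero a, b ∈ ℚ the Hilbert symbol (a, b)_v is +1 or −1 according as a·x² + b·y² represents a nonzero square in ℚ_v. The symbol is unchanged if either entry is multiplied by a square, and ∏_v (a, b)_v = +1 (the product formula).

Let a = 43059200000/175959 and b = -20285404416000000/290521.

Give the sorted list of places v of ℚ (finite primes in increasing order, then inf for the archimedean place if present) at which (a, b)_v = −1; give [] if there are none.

Mod squares: a ≡ 1995, b ≡ -29. Check v ∈ {∞, 2, 3, 5, 7, 11, 19, 29}.
v=5: a=5^5·(≡1), b=5^6·(≡1) mod 5; (1|5)=+1, (1|5)=+1; (−1)^{5·6·2}·(+1)^6·(+1)^5 = +1.
v=7: a=7^-3·(≡6), b=7^-4·(≡5) mod 7; (6|7)=-1, (5|7)=-1; (−1)^{-3·-4·3}·(-1)^-4·(-1)^-3 = -1.
v=∞: 1995 > 0 and -29 < 0  ⇒  (a,b)_∞ = +1.
v=3: a=3^-3·(≡2), b=3^2·(≡1) mod 3; (2|3)=-1, (1|3)=+1; (−1)^{-3·2·1}·(-1)^2·(+1)^-3 = +1.
v=11: a=11^0·(≡1), b=11^-2·(≡3) mod 11; (1|11)=+1, (3|11)=+1; (−1)^{0·-2·5}·(+1)^-2·(+1)^0 = +1.
v=19: a=19^-1·(≡10), b=19^2·(≡16) mod 19; (10|19)=-1, (16|19)=+1; (−1)^{-1·2·9}·(-1)^2·(+1)^-1 = +1.
v=29: a=29^2·(≡24), b=29^3·(≡6) mod 29; (24|29)=+1, (6|29)=+1; (−1)^{2·3·14}·(+1)^3·(+1)^2 = +1.
v=2: v_2(a)=14, v_2(b)=14; units ≡ 3, 3 (mod 8); ε·ε+αω+βω = 1·1+14·1+14·1 ≡ 1  ⇒  (a,b)_2 = -1.
|Ram(1995, -29)| = 2, even; anisotropic at {2, 7}.

[2, 7]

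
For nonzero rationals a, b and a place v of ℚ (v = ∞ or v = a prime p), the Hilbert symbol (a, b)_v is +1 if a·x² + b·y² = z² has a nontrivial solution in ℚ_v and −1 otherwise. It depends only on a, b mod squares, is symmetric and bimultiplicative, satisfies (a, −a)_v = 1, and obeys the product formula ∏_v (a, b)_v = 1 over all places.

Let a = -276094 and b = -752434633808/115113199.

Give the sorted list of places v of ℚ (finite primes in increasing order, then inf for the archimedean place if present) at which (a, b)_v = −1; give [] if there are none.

(a, b) ≡ (-276094, -6516107) mod (ℚ^×)²; places V = {2, 7, 11, 13, 19, 23, 31, 37, 41, 43, 47, ∞}.
(a,b)_19: α=0, u≡14; β=1, v≡17 (mod 19); (14|19)=-1, (17|19)=+1; sign (−1)^0·-1^1·+1^0 = -1.
(a,b)_∞: sgn(-276094)=−, sgn(-6516107)=−, so -1.
(a,b)_7: α=1, u≡3; β=0, v≡2 (mod 7); (3|7)=-1, (2|7)=+1; sign (−1)^0·-1^0·+1^1 = +1.
(a,b)_43: α=0, u≡9; β=2, v≡5 (mod 43); (9|43)=+1, (5|43)=-1; sign (−1)^0·+1^2·-1^0 = +1.
(a,b)_11: α=0, u≡6; β=2, v≡7 (mod 11); (6|11)=-1, (7|11)=-1; sign (−1)^0·-1^2·-1^0 = +1.
(a,b)_23: α=0, u≡21; β=1, v≡5 (mod 23); (21|23)=-1, (5|23)=-1; sign (−1)^0·-1^1·-1^0 = -1.
(a,b)_47: α=0, u≡31; β=-2, v≡15 (mod 47); (31|47)=-1, (15|47)=-1; sign (−1)^0·-1^-2·-1^0 = +1.
(a,b)_37: α=1, u≡12; β=1, v≡12 (mod 37); (12|37)=+1, (12|37)=+1; sign (−1)^0·+1^1·+1^1 = +1.
(a,b)_41: α=1, u≡31; β=-2, v≡40 (mod 41); (31|41)=+1, (40|41)=+1; sign (−1)^0·+1^-2·+1^1 = +1.
(a,b)_31: α=0, u≡23; β=-1, v≡8 (mod 31); (23|31)=-1, (8|31)=+1; sign (−1)^0·-1^-1·+1^0 = -1.
(a,b)_2: α=1, β=4; u≡1, v≡5 (mod 8); ε(u)ε(v)=0·0, αω(v)=1·1, βω(u)=4·0; sum ≡ 1  ⇒  -1.
(a,b)_13: α=1, u≡4; β=1, v≡5 (mod 13); (4|13)=+1, (5|13)=-1; sign (−1)^0·+1^1·-1^1 = -1.
Ram(-276094, -6516107) = {2, 13, 19, 23, 31, ∞}; no ℚ_2-point on the conic.

[2, 13, 19, 23, 31, inf]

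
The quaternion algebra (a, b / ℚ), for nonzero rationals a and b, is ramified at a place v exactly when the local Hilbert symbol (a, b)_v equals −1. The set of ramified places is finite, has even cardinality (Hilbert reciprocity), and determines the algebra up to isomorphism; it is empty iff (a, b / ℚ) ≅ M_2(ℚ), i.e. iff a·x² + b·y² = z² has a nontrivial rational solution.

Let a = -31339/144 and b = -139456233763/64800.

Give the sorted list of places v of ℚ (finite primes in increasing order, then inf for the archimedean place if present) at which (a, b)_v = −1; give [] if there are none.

(a, b) ≡ (-259, -84854) mod (ℚ^×)²; places V = {2, 3, 5, 7, 11, 19, 29, 37, ∞}.
(a,b)_11: α=2, u≡5; β=1, v≡6 (mod 11); (5|11)=+1, (6|11)=-1; sign (−1)^0·+1^1·-1^2 = +1.
(a,b)_∞: sgn(-259)=−, sgn(-84854)=−, so -1.
(a,b)_29: α=0, u≡19; β=1, v≡21 (mod 29); (19|29)=-1, (21|29)=-1; sign (−1)^0·-1^1·-1^0 = -1.
(a,b)_5: α=0, u≡4; β=-2, v≡1 (mod 5); (4|5)=+1, (1|5)=+1; sign (−1)^0·+1^-2·+1^0 = +1.
(a,b)_3: α=-2, u≡2; β=-4, v≡1 (mod 3); (2|3)=-1, (1|3)=+1; sign (−1)^0·-1^-4·+1^-2 = +1.
(a,b)_2: α=-4, β=-5; u≡5, v≡5 (mod 8); ε(u)ε(v)=0·0, αω(v)=-4·1, βω(u)=-5·1; sum ≡ 1  ⇒  -1.
(a,b)_19: α=0, u≡1; β=1, v≡12 (mod 19); (1|19)=+1, (12|19)=-1; sign (−1)^0·+1^1·-1^0 = +1.
(a,b)_7: α=1, u≡6; β=5, v≡4 (mod 7); (6|7)=-1, (4|7)=+1; sign (−1)^1·-1^5·+1^1 = +1.
(a,b)_37: α=1, u≡36; β=2, v≡2 (mod 37); (36|37)=+1, (2|37)=-1; sign (−1)^0·+1^2·-1^1 = -1.
|Ram(-259, -84854)| = 4, even; anisotropic at {2, 29, 37, ∞}.

[2, 29, 37, inf]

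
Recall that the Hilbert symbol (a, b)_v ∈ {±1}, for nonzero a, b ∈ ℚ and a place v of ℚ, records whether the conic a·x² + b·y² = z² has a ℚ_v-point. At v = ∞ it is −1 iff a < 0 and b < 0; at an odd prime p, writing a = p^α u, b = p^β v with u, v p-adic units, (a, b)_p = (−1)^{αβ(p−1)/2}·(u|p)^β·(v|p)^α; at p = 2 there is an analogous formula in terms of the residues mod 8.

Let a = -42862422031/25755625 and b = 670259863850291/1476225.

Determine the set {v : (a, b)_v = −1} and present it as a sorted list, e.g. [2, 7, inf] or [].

Mod squares: a ≡ -2431, b ≡ 11. Check v ∈ {∞, 2, 3, 5, 7, 11, 13, 17, 19, 29}.
v=13: a=13^3·(≡7), b=13^6·(≡2) mod 13; (7|13)=-1, (2|13)=-1; (−1)^{3·6·6}·(-1)^6·(-1)^3 = -1.
v=5: a=5^-4·(≡1), b=5^-2·(≡4) mod 5; (1|5)=+1, (4|5)=+1; (−1)^{-4·-2·2}·(+1)^-2·(+1)^-4 = +1.
v=17: a=17^3·(≡10), b=17^2·(≡5) mod 17; (10|17)=-1, (5|17)=-1; (−1)^{3·2·8}·(-1)^2·(-1)^3 = -1.
v=∞: -2431 < 0 and 11 > 0  ⇒  (a,b)_∞ = +1.
v=29: a=29^-2·(≡6), b=29^0·(≡19) mod 29; (6|29)=+1, (19|29)=-1; (−1)^{-2·0·14}·(+1)^0·(-1)^-2 = +1.
v=2: v_2(a)=0, v_2(b)=0; units ≡ 1, 3 (mod 8); ε·ε+αω+βω = 0·1+0·1+0·0 ≡ 0  ⇒  (a,b)_2 = +1.
v=7: a=7^-2·(≡6), b=7^0·(≡4) mod 7; (6|7)=-1, (4|7)=+1; (−1)^{-2·0·3}·(-1)^0·(+1)^-2 = +1.
v=11: a=11^1·(≡7), b=11^3·(≡4) mod 11; (7|11)=-1, (4|11)=+1; (−1)^{1·3·5}·(-1)^3·(+1)^1 = +1.
v=3: a=3^0·(≡2), b=3^-10·(≡2) mod 3; (2|3)=-1, (2|3)=-1; (−1)^{0·-10·1}·(-1)^-10·(-1)^0 = +1.
v=19: a=19^2·(≡17), b=19^2·(≡6) mod 19; (17|19)=+1, (6|19)=+1; (−1)^{2·2·9}·(+1)^2·(+1)^2 = +1.
Ram(-2431, 11) = {13, 17}; no ℚ_13-point on the conic.

[13, 17]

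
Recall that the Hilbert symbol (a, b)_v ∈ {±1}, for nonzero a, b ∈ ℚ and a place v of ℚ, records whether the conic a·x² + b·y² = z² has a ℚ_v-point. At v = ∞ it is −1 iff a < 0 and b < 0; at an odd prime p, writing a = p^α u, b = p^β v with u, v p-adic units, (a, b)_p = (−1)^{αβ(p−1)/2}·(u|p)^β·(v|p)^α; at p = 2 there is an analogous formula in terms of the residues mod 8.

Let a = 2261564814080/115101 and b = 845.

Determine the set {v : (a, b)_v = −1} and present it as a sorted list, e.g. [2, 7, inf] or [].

[23, 43]

(a, b) ≡ (1577455, 5) mod (ℚ^×)²; places V = {2, 3, 5, 7, 11, 13, 23, 29, 31, 43, ∞}.
(a,b)_13: α=2, u≡1; β=2, v≡5 (mod 13); (1|13)=+1, (5|13)=-1; sign (−1)^0·+1^2·-1^2 = +1.
(a,b)_5: α=1, u≡1; β=1, v≡4 (mod 5); (1|5)=+1, (4|5)=+1; sign (−1)^0·+1^1·+1^1 = +1.
(a,b)_11: α=1, u≡3; β=0, v≡9 (mod 11); (3|11)=+1, (9|11)=+1; sign (−1)^0·+1^0·+1^1 = +1.
(a,b)_29: α=-1, u≡22; β=0, v≡4 (mod 29); (22|29)=+1, (4|29)=+1; sign (−1)^0·+1^0·+1^-1 = +1.
(a,b)_2: α=8, β=0; u≡7, v≡5 (mod 8); ε(u)ε(v)=1·0, αω(v)=8·1, βω(u)=0·0; sum ≡ 0  ⇒  +1.
(a,b)_43: α=1, u≡10; β=0, v≡28 (mod 43); (10|43)=+1, (28|43)=-1; sign (−1)^0·+1^0·-1^1 = -1.
(a,b)_∞: sgn(1577455)=+, sgn(5)=+, so +1.
(a,b)_3: α=-4, u≡1; β=0, v≡2 (mod 3); (1|3)=+1, (2|3)=-1; sign (−1)^0·+1^0·-1^-4 = +1.
(a,b)_7: α=-2, u≡3; β=0, v≡5 (mod 7); (3|7)=-1, (5|7)=-1; sign (−1)^0·-1^0·-1^-2 = +1.
(a,b)_23: α=1, u≡15; β=0, v≡17 (mod 23); (15|23)=-1, (17|23)=-1; sign (−1)^0·-1^0·-1^1 = -1.
(a,b)_31: α=2, u≡2; β=0, v≡8 (mod 31); (2|31)=+1, (8|31)=+1; sign (−1)^0·+1^0·+1^2 = +1.
(1577455, 5 / ℚ) ramifies at {23, 43}: a division algebra.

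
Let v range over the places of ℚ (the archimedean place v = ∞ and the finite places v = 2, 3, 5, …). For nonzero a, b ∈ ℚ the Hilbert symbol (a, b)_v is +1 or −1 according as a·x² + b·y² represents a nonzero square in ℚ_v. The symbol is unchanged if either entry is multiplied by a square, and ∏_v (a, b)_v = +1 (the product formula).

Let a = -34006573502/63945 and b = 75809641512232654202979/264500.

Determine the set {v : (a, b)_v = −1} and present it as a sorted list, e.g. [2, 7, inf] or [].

(a, b) ≡ (-77035310, 2255) mod (ℚ^×)²; places V = {2, 3, 5, 7, 11, 17, 19, 23, 29, 31, 41, ∞}.
(a,b)_∞: sgn(-77035310)=−, sgn(2255)=+, so +1.
(a,b)_2: α=1, β=-2; u≡1, v≡7 (mod 8); ε(u)ε(v)=0·1, αω(v)=1·0, βω(u)=-2·0; sum ≡ 0  ⇒  +1.
(a,b)_11: α=3, u≡7; β=5, v≡7 (mod 11); (7|11)=-1, (7|11)=-1; sign (−1)^1·-1^5·-1^3 = -1.
(a,b)_5: α=-1, u≡2; β=-3, v≡4 (mod 5); (2|5)=-1, (4|5)=+1; sign (−1)^0·-1^-3·+1^-1 = -1.
(a,b)_41: α=1, u≡12; β=3, v≡7 (mod 41); (12|41)=-1, (7|41)=-1; sign (−1)^0·-1^3·-1^1 = +1.
(a,b)_31: α=1, u≡27; β=2, v≡29 (mod 31); (27|31)=-1, (29|31)=-1; sign (−1)^0·-1^2·-1^1 = -1.
(a,b)_17: α=0, u≡3; β=2, v≡11 (mod 17); (3|17)=-1, (11|17)=-1; sign (−1)^0·-1^2·-1^0 = +1.
(a,b)_7: α=-2, u≡5; β=0, v≡1 (mod 7); (5|7)=-1, (1|7)=+1; sign (−1)^0·-1^0·+1^-2 = +1.
(a,b)_23: α=2, u≡8; β=-2, v≡9 (mod 23); (8|23)=+1, (9|23)=+1; sign (−1)^0·+1^-2·+1^2 = +1.
(a,b)_29: α=-1, u≡12; β=2, v≡24 (mod 29); (12|29)=-1, (24|29)=+1; sign (−1)^0·-1^2·+1^-1 = +1.
(a,b)_19: α=1, u≡14; β=2, v≡2 (mod 19); (14|19)=-1, (2|19)=-1; sign (−1)^0·-1^2·-1^1 = -1.
(a,b)_3: α=-2, u≡1; β=4, v≡2 (mod 3); (1|3)=+1, (2|3)=-1; sign (−1)^0·+1^4·-1^-2 = +1.
Ram(-77035310, 2255) = {5, 11, 19, 31}; no ℚ_5-point on the conic.

[5, 11, 19, 31]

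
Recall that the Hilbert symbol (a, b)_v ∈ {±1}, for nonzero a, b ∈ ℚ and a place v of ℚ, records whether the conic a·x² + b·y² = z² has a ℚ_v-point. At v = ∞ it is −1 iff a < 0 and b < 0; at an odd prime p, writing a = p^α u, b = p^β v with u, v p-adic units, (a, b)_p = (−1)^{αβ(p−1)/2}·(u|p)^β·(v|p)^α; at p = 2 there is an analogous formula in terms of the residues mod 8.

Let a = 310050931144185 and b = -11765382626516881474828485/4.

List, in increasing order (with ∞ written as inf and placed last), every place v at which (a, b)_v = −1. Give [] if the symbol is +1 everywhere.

[11, 43]

(a, b) ≡ (253010065, -44485) mod (ℚ^×)²; places V = {2, 3, 5, 7, 11, 17, 29, 31, 41, 43, ∞}.
(a,b)_29: α=1, u≡22; β=2, v≡24 (mod 29); (22|29)=+1, (24|29)=+1; sign (−1)^0·+1^2·+1^1 = +1.
(a,b)_3: α=6, u≡1; β=10, v≡2 (mod 3); (1|3)=+1, (2|3)=-1; sign (−1)^0·+1^10·-1^6 = +1.
(a,b)_43: α=1, u≡30; β=2, v≡29 (mod 43); (30|43)=-1, (29|43)=-1; sign (−1)^0·-1^2·-1^1 = -1.
(a,b)_2: α=0, β=-2; u≡1, v≡3 (mod 8); ε(u)ε(v)=0·1, αω(v)=0·1, βω(u)=-2·0; sum ≡ 0  ⇒  +1.
(a,b)_∞: sgn(253010065)=+, sgn(-44485)=−, so +1.
(a,b)_31: α=1, u≡5; β=1, v≡21 (mod 31); (5|31)=+1, (21|31)=-1; sign (−1)^1·+1^1·-1^1 = +1.
(a,b)_11: α=1, u≡4; β=2, v≡10 (mod 11); (4|11)=+1, (10|11)=-1; sign (−1)^0·+1^2·-1^1 = -1.
(a,b)_7: α=1, u≡5; β=3, v≡4 (mod 7); (5|7)=-1, (4|7)=+1; sign (−1)^1·-1^3·+1^1 = +1.
(a,b)_41: α=2, u≡10; β=3, v≡30 (mod 41); (10|41)=+1, (30|41)=-1; sign (−1)^0·+1^3·-1^2 = +1.
(a,b)_5: α=1, u≡2; β=1, v≡2 (mod 5); (2|5)=-1, (2|5)=-1; sign (−1)^0·-1^1·-1^1 = +1.
(a,b)_17: α=1, u≡7; β=2, v≡9 (mod 17); (7|17)=-1, (9|17)=+1; sign (−1)^0·-1^2·+1^1 = +1.
(253010065, -44485 / ℚ) ramifies at {11, 43}: a division algebra.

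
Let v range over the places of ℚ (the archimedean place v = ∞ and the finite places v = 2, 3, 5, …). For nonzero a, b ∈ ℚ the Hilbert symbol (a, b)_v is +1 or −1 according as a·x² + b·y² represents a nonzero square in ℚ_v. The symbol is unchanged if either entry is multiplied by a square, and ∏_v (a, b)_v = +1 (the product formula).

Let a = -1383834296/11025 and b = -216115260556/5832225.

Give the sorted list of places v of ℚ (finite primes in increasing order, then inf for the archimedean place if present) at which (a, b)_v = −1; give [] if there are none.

[2, 41, 43, inf]

Mod squares: a ≡ -958334, b ≡ -1891699. Check v ∈ {∞, 2, 3, 5, 7, 13, 19, 23, 29, 31, 37, 41, 43}.
v=37: a=37^0·(≡34), b=37^1·(≡11) mod 37; (34|37)=+1, (11|37)=+1; (−1)^{0·1·18}·(+1)^1·(+1)^0 = +1.
v=43: a=43^0·(≡28), b=43^1·(≡19) mod 43; (28|43)=-1, (19|43)=-1; (−1)^{0·1·21}·(-1)^1·(-1)^0 = -1.
v=23: a=23^0·(≡10), b=23^-2·(≡22) mod 23; (10|23)=-1, (22|23)=-1; (−1)^{0·-2·11}·(-1)^-2·(-1)^0 = +1.
v=29: a=29^1·(≡18), b=29^1·(≡17) mod 29; (18|29)=-1, (17|29)=-1; (−1)^{1·1·14}·(-1)^1·(-1)^1 = +1.
v=2: v_2(a)=3, v_2(b)=2; units ≡ 1, 5 (mod 8); ε·ε+αω+βω = 0·0+3·1+2·0 ≡ 1  ⇒  (a,b)_2 = -1.
v=19: a=19^2·(≡17), b=19^0·(≡11) mod 19; (17|19)=+1, (11|19)=+1; (−1)^{2·0·9}·(+1)^0·(+1)^2 = +1.
v=31: a=31^1·(≡3), b=31^0·(≡14) mod 31; (3|31)=-1, (14|31)=+1; (−1)^{1·0·15}·(-1)^0·(+1)^1 = +1.
v=13: a=13^1·(≡5), b=13^4·(≡4) mod 13; (5|13)=-1, (4|13)=+1; (−1)^{1·4·6}·(-1)^4·(+1)^1 = +1.
v=∞: -958334 < 0 and -1891699 < 0  ⇒  (a,b)_∞ = -1.
v=5: a=5^-2·(≡4), b=5^-2·(≡1) mod 5; (4|5)=+1, (1|5)=+1; (−1)^{-2·-2·2}·(+1)^-2·(+1)^-2 = +1.
v=41: a=41^1·(≡9), b=41^1·(≡15) mod 41; (9|41)=+1, (15|41)=-1; (−1)^{1·1·20}·(+1)^1·(-1)^1 = -1.
v=3: a=3^-2·(≡1), b=3^-2·(≡2) mod 3; (1|3)=+1, (2|3)=-1; (−1)^{-2·-2·1}·(+1)^-2·(-1)^-2 = +1.
v=7: a=7^-2·(≡2), b=7^-2·(≡2) mod 7; (2|7)=+1, (2|7)=+1; (−1)^{-2·-2·3}·(+1)^-2·(+1)^-2 = +1.
Ram(-958334, -1891699) = {2, 41, 43, ∞}; no ℚ_2-point on the conic.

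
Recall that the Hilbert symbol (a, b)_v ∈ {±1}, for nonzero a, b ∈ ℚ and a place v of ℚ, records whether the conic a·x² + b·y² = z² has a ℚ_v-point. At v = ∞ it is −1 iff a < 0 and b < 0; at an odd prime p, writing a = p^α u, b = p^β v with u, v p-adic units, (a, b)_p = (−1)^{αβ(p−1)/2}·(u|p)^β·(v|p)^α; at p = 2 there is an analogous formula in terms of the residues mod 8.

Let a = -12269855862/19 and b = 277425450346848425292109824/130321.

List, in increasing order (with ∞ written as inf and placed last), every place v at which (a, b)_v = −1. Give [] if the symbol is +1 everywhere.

Mod squares: a ≡ -319790482, b ≡ 15686. Check v ∈ {∞, 2, 3, 7, 11, 19, 23, 29, 31, 37}.
v=23: a=23^1·(≡3), b=23^3·(≡20) mod 23; (3|23)=+1, (20|23)=-1; (−1)^{1·3·11}·(+1)^3·(-1)^1 = +1.
v=29: a=29^1·(≡2), b=29^2·(≡27) mod 29; (2|29)=-1, (27|29)=-1; (−1)^{1·2·14}·(-1)^2·(-1)^1 = -1.
v=11: a=11^1·(≡9), b=11^3·(≡6) mod 11; (9|11)=+1, (6|11)=-1; (−1)^{1·3·5}·(+1)^3·(-1)^1 = +1.
v=2: v_2(a)=1, v_2(b)=11; units ≡ 7, 3 (mod 8); ε·ε+αω+βω = 1·1+1·1+11·0 ≡ 0  ⇒  (a,b)_2 = +1.
v=7: a=7^0·(≡6), b=7^2·(≡6) mod 7; (6|7)=-1, (6|7)=-1; (−1)^{0·2·3}·(-1)^2·(-1)^0 = +1.
v=19: a=19^-1·(≡10), b=19^-4·(≡9) mod 19; (10|19)=-1, (9|19)=+1; (−1)^{-1·-4·9}·(-1)^-4·(+1)^-1 = +1.
v=∞: -319790482 < 0 and 15686 > 0  ⇒  (a,b)_∞ = +1.
v=37: a=37^1·(≡19), b=37^2·(≡18) mod 37; (19|37)=-1, (18|37)=-1; (−1)^{1·2·18}·(-1)^2·(-1)^1 = -1.
v=31: a=31^1·(≡26), b=31^1·(≡18) mod 31; (26|31)=-1, (18|31)=+1; (−1)^{1·1·15}·(-1)^1·(+1)^1 = +1.
v=3: a=3^6·(≡2), b=3^14·(≡2) mod 3; (2|3)=-1, (2|3)=-1; (−1)^{6·14·1}·(-1)^14·(-1)^6 = +1.
(-319790482, 15686 / ℚ) ramifies at {29, 37}: a division algebra.

[29, 37]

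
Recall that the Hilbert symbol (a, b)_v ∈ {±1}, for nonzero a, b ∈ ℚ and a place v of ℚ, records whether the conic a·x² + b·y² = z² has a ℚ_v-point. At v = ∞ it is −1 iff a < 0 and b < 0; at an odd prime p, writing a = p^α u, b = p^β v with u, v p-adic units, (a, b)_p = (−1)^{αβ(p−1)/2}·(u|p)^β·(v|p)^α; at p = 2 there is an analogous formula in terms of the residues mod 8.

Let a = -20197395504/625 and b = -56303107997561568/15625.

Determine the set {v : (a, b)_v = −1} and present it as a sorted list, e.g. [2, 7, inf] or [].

[2, 3, 13, inf]

(a, b) ≡ (-19, -16302) mod (ℚ^×)²; places V = {2, 3, 5, 11, 13, 19, ∞}.
(a,b)_13: α=2, u≡7; β=3, v≡7 (mod 13); (7|13)=-1, (7|13)=-1; sign (−1)^0·-1^3·-1^2 = -1.
(a,b)_5: α=-4, u≡1; β=-6, v≡2 (mod 5); (1|5)=+1, (2|5)=-1; sign (−1)^0·+1^-6·-1^-4 = +1.
(a,b)_∞: sgn(-19)=−, sgn(-16302)=−, so -1.
(a,b)_2: α=4, β=5; u≡5, v≡1 (mod 8); ε(u)ε(v)=0·0, αω(v)=4·0, βω(u)=5·1; sum ≡ 1  ⇒  -1.
(a,b)_3: α=2, u≡2; β=5, v≡2 (mod 3); (2|3)=-1, (2|3)=-1; sign (−1)^0·-1^5·-1^2 = -1.
(a,b)_19: α=3, u≡18; β=5, v≡5 (mod 19); (18|19)=-1, (5|19)=+1; sign (−1)^1·-1^5·+1^3 = +1.
(a,b)_11: α=2, u≡1; β=3, v≡5 (mod 11); (1|11)=+1, (5|11)=+1; sign (−1)^0·+1^3·+1^2 = +1.
|Ram(-19, -16302)| = 4, even; anisotropic at {2, 3, 13, ∞}.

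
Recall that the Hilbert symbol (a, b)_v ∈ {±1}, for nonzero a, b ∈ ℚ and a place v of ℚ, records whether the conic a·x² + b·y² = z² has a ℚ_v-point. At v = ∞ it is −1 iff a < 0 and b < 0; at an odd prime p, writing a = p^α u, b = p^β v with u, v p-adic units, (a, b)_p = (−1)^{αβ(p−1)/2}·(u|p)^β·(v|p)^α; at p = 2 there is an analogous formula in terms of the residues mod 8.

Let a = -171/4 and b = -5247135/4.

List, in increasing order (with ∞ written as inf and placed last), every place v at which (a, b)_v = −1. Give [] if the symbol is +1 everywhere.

Mod squares: a ≡ -19, b ≡ -1615. Check v ∈ {∞, 2, 3, 5, 17, 19}.
v=∞: -19 < 0 and -1615 < 0  ⇒  (a,b)_∞ = -1.
v=2: v_2(a)=-2, v_2(b)=-2; units ≡ 5, 1 (mod 8); ε·ε+αω+βω = 0·0+-2·0+-2·1 ≡ 0  ⇒  (a,b)_2 = +1.
v=19: a=19^1·(≡12), b=19^3·(≡13) mod 19; (12|19)=-1, (13|19)=-1; (−1)^{1·3·9}·(-1)^3·(-1)^1 = -1.
v=17: a=17^0·(≡4), b=17^1·(≡12) mod 17; (4|17)=+1, (12|17)=-1; (−1)^{0·1·8}·(+1)^1·(-1)^0 = +1.
v=3: a=3^2·(≡2), b=3^2·(≡2) mod 3; (2|3)=-1, (2|3)=-1; (−1)^{2·2·1}·(-1)^2·(-1)^2 = +1.
v=5: a=5^0·(≡1), b=5^1·(≡2) mod 5; (1|5)=+1, (2|5)=-1; (−1)^{0·1·2}·(+1)^1·(-1)^0 = +1.
(-19, -1615 / ℚ) ramifies at {19, ∞}: a division algebra.

[19, inf]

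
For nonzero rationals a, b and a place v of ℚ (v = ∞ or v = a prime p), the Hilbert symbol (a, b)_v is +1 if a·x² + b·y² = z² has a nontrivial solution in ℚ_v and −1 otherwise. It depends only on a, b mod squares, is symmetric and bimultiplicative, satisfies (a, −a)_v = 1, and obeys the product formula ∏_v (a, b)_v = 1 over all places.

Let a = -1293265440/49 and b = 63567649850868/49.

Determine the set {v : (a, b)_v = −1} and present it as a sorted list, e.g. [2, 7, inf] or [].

(a, b) ≡ (-997890, 37) mod (ℚ^×)²; places V = {2, 3, 5, 7, 29, 31, 37, ∞}.
(a,b)_37: α=1, u≡28; β=1, v≡21 (mod 37); (28|37)=+1, (21|37)=+1; sign (−1)^0·+1^1·+1^1 = +1.
(a,b)_3: α=5, u≡1; β=12, v≡1 (mod 3); (1|3)=+1, (1|3)=+1; sign (−1)^0·+1^12·+1^5 = +1.
(a,b)_2: α=5, β=2; u≡7, v≡5 (mod 8); ε(u)ε(v)=1·0, αω(v)=5·1, βω(u)=2·0; sum ≡ 1  ⇒  -1.
(a,b)_∞: sgn(-997890)=−, sgn(37)=+, so +1.
(a,b)_7: α=-2, u≡2; β=-2, v≡2 (mod 7); (2|7)=+1, (2|7)=+1; sign (−1)^0·+1^-2·+1^-2 = +1.
(a,b)_29: α=1, u≡13; β=2, v≡27 (mod 29); (13|29)=+1, (27|29)=-1; sign (−1)^0·+1^2·-1^1 = -1.
(a,b)_31: α=1, u≡4; β=2, v≡22 (mod 31); (4|31)=+1, (22|31)=-1; sign (−1)^0·+1^2·-1^1 = -1.
(a,b)_5: α=1, u≡3; β=0, v≡2 (mod 5); (3|5)=-1, (2|5)=-1; sign (−1)^0·-1^0·-1^1 = -1.
(-997890, 37 / ℚ) ramifies at {2, 5, 29, 31}: a division algebra.

[2, 5, 29, 31]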